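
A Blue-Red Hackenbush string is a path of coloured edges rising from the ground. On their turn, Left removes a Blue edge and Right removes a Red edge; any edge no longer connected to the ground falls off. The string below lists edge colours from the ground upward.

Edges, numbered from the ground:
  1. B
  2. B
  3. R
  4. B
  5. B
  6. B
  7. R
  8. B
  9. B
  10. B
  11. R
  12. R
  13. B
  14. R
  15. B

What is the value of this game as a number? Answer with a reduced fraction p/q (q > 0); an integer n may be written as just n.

15819/8192

step 1: add B to get B; options L={ 0 } R={ ∅ } — 1
step 2: add B to get BB; options L={ 0, 1 } R={ ∅ } — 2
step 3: add R to get BBR; options L={ 0, 1 } R={ 2 } — 3/2
step 4: add B to get BBRB; options L={ 0, 1, 3/2 } R={ 2 } — 7/4
step 5: add B to get BBRBB; options L={ 0, 1, 3/2, 7/4 } R={ 2 } — 15/8
step 6: add B to get BBRBBB; options L={ 0, 1, 3/2, 7/4, 15/8 } R={ 2 } — 31/16
step 7: add R to get BBRBBBR; options L={ 0, 1, 3/2, 7/4, 15/8 } R={ 31/16, 2 } — 61/32
step 8: add B to get BBRBBBRB; options L={ 0, 1, 3/2, 7/4, 15/8, 61/32 } R={ 31/16, 2 } — 123/64
step 9: add B to get BBRBBBRBB; options L={ 0, 1, 3/2, 7/4, 15/8, 61/32, 123/64 } R={ 31/16, 2 } — 247/128
step 10: add B to get BBRBBBRBBB; options L={ 0, 1, 3/2, 7/4, 15/8, 61/32, 123/64, 247/128 } R={ 31/16, 2 } — 495/256
step 11: add R to get BBRBBBRBBBR; options L={ 0, 1, 3/2, 7/4, 15/8, 61/32, 123/64, 247/128 } R={ 495/256, 31/16, 2 } — 989/512
step 12: add R to get BBRBBBRBBBRR; options L={ 0, 1, 3/2, 7/4, 15/8, 61/32, 123/64, 247/128 } R={ 989/512, 495/256, 31/16, 2 } — 1977/1024
step 13: add B to get BBRBBBRBBBRRB; options L={ 0, 1, 3/2, 7/4, 15/8, 61/32, 123/64, 247/128, 1977/1024 } R={ 989/512, 495/256, 31/16, 2 } — 3955/2048
step 14: add R to get BBRBBBRBBBRRBR; options L={ 0, 1, 3/2, 7/4, 15/8, 61/32, 123/64, 247/128, 1977/1024 } R={ 3955/2048, 989/512, 495/256, 31/16, 2 } — 7909/4096
step 15: add B to get BBRBBBRBBBRRBRB; options L={ 0, 1, 3/2, 7/4, 15/8, 61/32, 123/64, 247/128, 1977/1024, 7909/4096 } R={ 3955/2048, 989/512, 495/256, 31/16, 2 } — 15819/8192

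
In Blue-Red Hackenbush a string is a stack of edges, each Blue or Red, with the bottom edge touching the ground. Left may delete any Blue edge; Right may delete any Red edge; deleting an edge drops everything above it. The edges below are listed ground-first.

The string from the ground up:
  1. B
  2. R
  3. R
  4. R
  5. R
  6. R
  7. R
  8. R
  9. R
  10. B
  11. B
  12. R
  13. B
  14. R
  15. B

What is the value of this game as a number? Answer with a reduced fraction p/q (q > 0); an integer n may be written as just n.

107/16384

1 of 15 · B · max L 0 · min R +∞ — 1
2 of 15 · BR · max L 0 · min R 1 — 1/2
3 of 15 · BRR · max L 0 · min R 1/2 — 1/4
4 of 15 · BRRR · max L 0 · min R 1/4 — 1/8
5 of 15 · BRRRR · max L 0 · min R 1/8 — 1/16
6 of 15 · BRRRRR · max L 0 · min R 1/16 — 1/32
7 of 15 · BRRRRRR · max L 0 · min R 1/32 — 1/64
8 of 15 · BRRRRRRR · max L 0 · min R 1/64 — 1/128
9 of 15 · BRRRRRRRR · max L 0 · min R 1/128 — 1/256
10 of 15 · BRRRRRRRRB · max L 1/256 · min R 1/128 — 3/512
11 of 15 · BRRRRRRRRBB · max L 3/512 · min R 1/128 — 7/1024
12 of 15 · BRRRRRRRRBBR · max L 3/512 · min R 7/1024 — 13/2048
13 of 15 · BRRRRRRRRBBRB · max L 13/2048 · min R 7/1024 — 27/4096
14 of 15 · BRRRRRRRRBBRBR · max L 13/2048 · min R 27/4096 — 53/8192
15 of 15 · BRRRRRRRRBBRBRB · max L 53/8192 · min R 27/4096 — 107/16384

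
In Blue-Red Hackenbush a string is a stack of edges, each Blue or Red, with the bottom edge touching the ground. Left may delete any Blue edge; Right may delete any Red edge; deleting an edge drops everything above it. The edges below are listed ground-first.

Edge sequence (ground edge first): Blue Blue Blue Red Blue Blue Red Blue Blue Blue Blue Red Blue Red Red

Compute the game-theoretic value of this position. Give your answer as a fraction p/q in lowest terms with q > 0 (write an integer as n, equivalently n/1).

11753/4096

step 1: add Blue to get B; options L={ 0 } R={ — } = 1
step 2: add Blue to get BB; options L={ 0; 1 } R={ — } = 2
step 3: add Blue to get BBB; options L={ 0; 1; 2 } R={ — } = 3
step 4: add Red to get BBBR; options L={ 0; 1; 2 } R={ 3 } = 5/2
step 5: add Blue to get BBBRB; options L={ 0; 1; 2; 5/2 } R={ 3 } = 11/4
step 6: add Blue to get BBBRBB; options L={ 0; 1; 2; 5/2; 11/4 } R={ 3 } = 23/8
step 7: add Red to get BBBRBBR; options L={ 0; 1; 2; 5/2; 11/4 } R={ 23/8; 3 } = 45/16
step 8: add Blue to get BBBRBBRB; options L={ 0; 1; 2; 5/2; 11/4; 45/16 } R={ 23/8; 3 } = 91/32
step 9: add Blue to get BBBRBBRBB; options L={ 0; 1; 2; 5/2; 11/4; 45/16; 91/32 } R={ 23/8; 3 } = 183/64
step 10: add Blue to get BBBRBBRBBB; options L={ 0; 1; 2; 5/2; 11/4; 45/16; 91/32; 183/64 } R={ 23/8; 3 } = 367/128
step 11: add Blue to get BBBRBBRBBBB; options L={ 0; 1; 2; 5/2; 11/4; 45/16; 91/32; 183/64; 367/128 } R={ 23/8; 3 } = 735/256
step 12: add Red to get BBBRBBRBBBBR; options L={ 0; 1; 2; 5/2; 11/4; 45/16; 91/32; 183/64; 367/128 } R={ 735/256; 23/8; 3 } = 1469/512
step 13: add Blue to get BBBRBBRBBBBRB; options L={ 0; 1; 2; 5/2; 11/4; 45/16; 91/32; 183/64; 367/128; 1469/512 } R={ 735/256; 23/8; 3 } = 2939/1024
step 14: add Red to get BBBRBBRBBBBRBR; options L={ 0; 1; 2; 5/2; 11/4; 45/16; 91/32; 183/64; 367/128; 1469/512 } R={ 2939/1024; 735/256; 23/8; 3 } = 5877/2048
step 15: add Red to get BBBRBBRBBBBRBRR; options L={ 0; 1; 2; 5/2; 11/4; 45/16; 91/32; 183/64; 367/128; 1469/512 } R={ 5877/2048; 2939/1024; 735/256; 23/8; 3 } = 11753/4096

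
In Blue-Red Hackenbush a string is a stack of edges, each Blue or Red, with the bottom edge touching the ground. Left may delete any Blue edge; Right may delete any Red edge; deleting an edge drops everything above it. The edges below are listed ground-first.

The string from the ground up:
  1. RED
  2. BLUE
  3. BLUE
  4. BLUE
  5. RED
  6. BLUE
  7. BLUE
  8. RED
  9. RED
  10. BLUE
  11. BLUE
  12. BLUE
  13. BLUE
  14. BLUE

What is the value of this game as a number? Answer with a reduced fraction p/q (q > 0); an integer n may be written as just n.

Recurse on prefixes of the 14-edge string RED BLUE BLUE BLUE RED BLUE BLUE RED RED BLUE BLUE BLUE BLUE BLUE:
G_1 [R]  L=[(no moves)]  R=[0]  so -1
G_2 [RB]  L=[-1]  R=[0]  so -1/2
G_3 [RBB]  L=[-1 -1/2]  R=[0]  so -1/4
G_4 [RBBB]  L=[-1 -1/2 -1/4]  R=[0]  so -1/8
G_5 [RBBBR]  L=[-1 -1/2 -1/4]  R=[-1/8 0]  so -3/16
G_6 [RBBBRB]  L=[-1 -1/2 -1/4 -3/16]  R=[-1/8 0]  so -5/32
G_7 [RBBBRBB]  L=[-1 -1/2 -1/4 -3/16 -5/32]  R=[-1/8 0]  so -9/64
G_8 [RBBBRBBR]  L=[-1 -1/2 -1/4 -3/16 -5/32]  R=[-9/64 -1/8 0]  so -19/128
G_9 [RBBBRBBRR]  L=[-1 -1/2 -1/4 -3/16 -5/32]  R=[-19/128 -9/64 -1/8 0]  so -39/256
G_10 [RBBBRBBRRB]  L=[-1 -1/2 -1/4 -3/16 -5/32 -39/256]  R=[-19/128 -9/64 -1/8 0]  so -77/512
G_11 [RBBBRBBRRBB]  L=[-1 -1/2 -1/4 -3/16 -5/32 -39/256 -77/512]  R=[-19/128 -9/64 -1/8 0]  so -153/1024
G_12 [RBBBRBBRRBBB]  L=[-1 -1/2 -1/4 -3/16 -5/32 -39/256 -77/512 -153/1024]  R=[-19/128 -9/64 -1/8 0]  so -305/2048
G_13 [RBBBRBBRRBBBB]  L=[-1 -1/2 -1/4 -3/16 -5/32 -39/256 -77/512 -153/1024 -305/2048]  R=[-19/128 -9/64 -1/8 0]  so -609/4096
G_14 [RBBBRBBRRBBBBB]  L=[-1 -1/2 -1/4 -3/16 -5/32 -39/256 -77/512 -153/1024 -305/2048 -609/4096]  R=[-19/128 -9/64 -1/8 0]  so -1217/8192

-1217/8192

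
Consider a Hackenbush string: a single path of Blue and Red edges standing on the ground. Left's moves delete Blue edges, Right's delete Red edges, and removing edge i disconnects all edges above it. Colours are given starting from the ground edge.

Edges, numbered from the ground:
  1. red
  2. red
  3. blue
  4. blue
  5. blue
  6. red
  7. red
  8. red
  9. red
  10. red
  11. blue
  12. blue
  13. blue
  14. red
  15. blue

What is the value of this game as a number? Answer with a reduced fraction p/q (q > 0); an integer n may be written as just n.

-10181/8192

Prefix values for red red blue blue blue red red red red red blue blue blue red blue via {L|R} + simplicity:
edge 1 of 15 (red): {  | 0 } gives -1
edge 2 of 15 (red): {  | -1, 0 } gives -2
edge 3 of 15 (blue): { -2 | -1, 0 } gives -3/2
edge 4 of 15 (blue): { -2, -3/2 | -1, 0 } gives -5/4
edge 5 of 15 (blue): { -2, -3/2, -5/4 | -1, 0 } gives -9/8
edge 6 of 15 (red): { -2, -3/2, -5/4 | -9/8, -1, 0 } gives -19/16
edge 7 of 15 (red): { -2, -3/2, -5/4 | -19/16, -9/8, -1, 0 } gives -39/32
edge 8 of 15 (red): { -2, -3/2, -5/4 | -39/32, -19/16, -9/8, -1, 0 } gives -79/64
edge 9 of 15 (red): { -2, -3/2, -5/4 | -79/64, -39/32, -19/16, -9/8, -1, 0 } gives -159/128
edge 10 of 15 (red): { -2, -3/2, -5/4 | -159/128, -79/64, -39/32, -19/16, -9/8, -1, 0 } gives -319/256
edge 11 of 15 (blue): { -2, -3/2, -5/4, -319/256 | -159/128, -79/64, -39/32, -19/16, -9/8, -1, 0 } gives -637/512
edge 12 of 15 (blue): { -2, -3/2, -5/4, -319/256, -637/512 | -159/128, -79/64, -39/32, -19/16, -9/8, -1, 0 } gives -1273/1024
edge 13 of 15 (blue): { -2, -3/2, -5/4, -319/256, -637/512, -1273/1024 | -159/128, -79/64, -39/32, -19/16, -9/8, -1, 0 } gives -2545/2048
edge 14 of 15 (red): { -2, -3/2, -5/4, -319/256, -637/512, -1273/1024 | -2545/2048, -159/128, -79/64, -39/32, -19/16, -9/8, -1, 0 } gives -5091/4096
edge 15 of 15 (blue): { -2, -3/2, -5/4, -319/256, -637/512, -1273/1024, -5091/4096 | -2545/2048, -159/128, -79/64, -39/32, -19/16, -9/8, -1, 0 } gives -10181/8192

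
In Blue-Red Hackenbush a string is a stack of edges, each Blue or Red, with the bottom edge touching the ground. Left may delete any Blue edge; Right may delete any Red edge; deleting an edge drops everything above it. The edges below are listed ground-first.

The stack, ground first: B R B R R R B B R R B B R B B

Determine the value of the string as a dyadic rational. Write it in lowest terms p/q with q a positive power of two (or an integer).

9015/16384

edge 1 of 15 (B): { 0 | (no moves) } => 1
edge 2 of 15 (R): { 0 | 1 } => 1/2
edge 3 of 15 (B): { 0 1/2 | 1 } => 3/4
edge 4 of 15 (R): { 0 1/2 | 3/4 1 } => 5/8
edge 5 of 15 (R): { 0 1/2 | 5/8 3/4 1 } => 9/16
edge 6 of 15 (R): { 0 1/2 | 9/16 5/8 3/4 1 } => 17/32
edge 7 of 15 (B): { 0 1/2 17/32 | 9/16 5/8 3/4 1 } => 35/64
edge 8 of 15 (B): { 0 1/2 17/32 35/64 | 9/16 5/8 3/4 1 } => 71/128
edge 9 of 15 (R): { 0 1/2 17/32 35/64 | 71/128 9/16 5/8 3/4 1 } => 141/256
edge 10 of 15 (R): { 0 1/2 17/32 35/64 | 141/256 71/128 9/16 5/8 3/4 1 } => 281/512
edge 11 of 15 (B): { 0 1/2 17/32 35/64 281/512 | 141/256 71/128 9/16 5/8 3/4 1 } => 563/1024
edge 12 of 15 (B): { 0 1/2 17/32 35/64 281/512 563/1024 | 141/256 71/128 9/16 5/8 3/4 1 } => 1127/2048
edge 13 of 15 (R): { 0 1/2 17/32 35/64 281/512 563/1024 | 1127/2048 141/256 71/128 9/16 5/8 3/4 1 } => 2253/4096
edge 14 of 15 (B): { 0 1/2 17/32 35/64 281/512 563/1024 2253/4096 | 1127/2048 141/256 71/128 9/16 5/8 3/4 1 } => 4507/8192
edge 15 of 15 (B): { 0 1/2 17/32 35/64 281/512 563/1024 2253/4096 4507/8192 | 1127/2048 141/256 71/128 9/16 5/8 3/4 1 } => 9015/16384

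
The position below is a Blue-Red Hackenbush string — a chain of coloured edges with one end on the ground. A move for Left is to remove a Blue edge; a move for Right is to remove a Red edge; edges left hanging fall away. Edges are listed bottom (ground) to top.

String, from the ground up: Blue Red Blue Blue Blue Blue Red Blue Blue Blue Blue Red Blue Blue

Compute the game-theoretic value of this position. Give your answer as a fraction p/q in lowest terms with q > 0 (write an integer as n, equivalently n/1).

7927/8192

Prefix values for Blue Red Blue Blue Blue Blue Red Blue Blue Blue Blue Red Blue Blue via {L|R} + simplicity:
edge 1 of 14 (Blue): { 0 | — } = 1
edge 2 of 14 (Red): { 0 | 1 } = 1/2
edge 3 of 14 (Blue): { 0; 1/2 | 1 } = 3/4
edge 4 of 14 (Blue): { 0; 1/2; 3/4 | 1 } = 7/8
edge 5 of 14 (Blue): { 0; 1/2; 3/4; 7/8 | 1 } = 15/16
edge 6 of 14 (Blue): { 0; 1/2; 3/4; 7/8; 15/16 | 1 } = 31/32
edge 7 of 14 (Red): { 0; 1/2; 3/4; 7/8; 15/16 | 31/32; 1 } = 61/64
edge 8 of 14 (Blue): { 0; 1/2; 3/4; 7/8; 15/16; 61/64 | 31/32; 1 } = 123/128
edge 9 of 14 (Blue): { 0; 1/2; 3/4; 7/8; 15/16; 61/64; 123/128 | 31/32; 1 } = 247/256
edge 10 of 14 (Blue): { 0; 1/2; 3/4; 7/8; 15/16; 61/64; 123/128; 247/256 | 31/32; 1 } = 495/512
edge 11 of 14 (Blue): { 0; 1/2; 3/4; 7/8; 15/16; 61/64; 123/128; 247/256; 495/512 | 31/32; 1 } = 991/1024
edge 12 of 14 (Red): { 0; 1/2; 3/4; 7/8; 15/16; 61/64; 123/128; 247/256; 495/512 | 991/1024; 31/32; 1 } = 1981/2048
edge 13 of 14 (Blue): { 0; 1/2; 3/4; 7/8; 15/16; 61/64; 123/128; 247/256; 495/512; 1981/2048 | 991/1024; 31/32; 1 } = 3963/4096
edge 14 of 14 (Blue): { 0; 1/2; 3/4; 7/8; 15/16; 61/64; 123/128; 247/256; 495/512; 1981/2048; 3963/4096 | 991/1024; 31/32; 1 } = 7927/8192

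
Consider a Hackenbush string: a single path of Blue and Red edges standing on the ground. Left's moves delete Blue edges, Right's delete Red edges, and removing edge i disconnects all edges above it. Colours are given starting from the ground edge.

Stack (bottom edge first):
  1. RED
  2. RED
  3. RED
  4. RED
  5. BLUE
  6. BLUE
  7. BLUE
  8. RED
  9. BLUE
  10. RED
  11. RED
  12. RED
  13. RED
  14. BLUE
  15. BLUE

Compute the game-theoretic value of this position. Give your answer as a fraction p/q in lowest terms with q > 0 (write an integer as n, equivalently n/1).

-6521/2048

1 of 15 · R · max L −∞ · min R 0 = -1
2 of 15 · RR · max L −∞ · min R -1 = -2
3 of 15 · RRR · max L −∞ · min R -2 = -3
4 of 15 · RRRR · max L −∞ · min R -3 = -4
5 of 15 · RRRRB · max L -4 · min R -3 = -7/2
6 of 15 · RRRRBB · max L -7/2 · min R -3 = -13/4
7 of 15 · RRRRBBB · max L -13/4 · min R -3 = -25/8
8 of 15 · RRRRBBBR · max L -13/4 · min R -25/8 = -51/16
9 of 15 · RRRRBBBRB · max L -51/16 · min R -25/8 = -101/32
10 of 15 · RRRRBBBRBR · max L -51/16 · min R -101/32 = -203/64
11 of 15 · RRRRBBBRBRR · max L -51/16 · min R -203/64 = -407/128
12 of 15 · RRRRBBBRBRRR · max L -51/16 · min R -407/128 = -815/256
13 of 15 · RRRRBBBRBRRRR · max L -51/16 · min R -815/256 = -1631/512
14 of 15 · RRRRBBBRBRRRRB · max L -1631/512 · min R -815/256 = -3261/1024
15 of 15 · RRRRBBBRBRRRRBB · max L -3261/1024 · min R -815/256 = -6521/2048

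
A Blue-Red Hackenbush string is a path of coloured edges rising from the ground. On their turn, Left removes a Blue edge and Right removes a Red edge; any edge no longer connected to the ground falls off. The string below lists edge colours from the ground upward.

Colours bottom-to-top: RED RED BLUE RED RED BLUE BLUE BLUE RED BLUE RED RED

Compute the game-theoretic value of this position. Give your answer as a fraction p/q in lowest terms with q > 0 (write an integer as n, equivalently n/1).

Recurse on prefixes of the 12-edge string RED RED BLUE RED RED BLUE BLUE BLUE RED BLUE RED RED:
val_1 [R]  L=[]  R=[0]  so -1
val_2 [RR]  L=[]  R=[-1,0]  so -2
val_3 [RRB]  L=[-2]  R=[-1,0]  so -3/2
val_4 [RRBR]  L=[-2]  R=[-3/2,-1,0]  so -7/4
val_5 [RRBRR]  L=[-2]  R=[-7/4,-3/2,-1,0]  so -15/8
val_6 [RRBRRB]  L=[-2,-15/8]  R=[-7/4,-3/2,-1,0]  so -29/16
val_7 [RRBRRBB]  L=[-2,-15/8,-29/16]  R=[-7/4,-3/2,-1,0]  so -57/32
val_8 [RRBRRBBB]  L=[-2,-15/8,-29/16,-57/32]  R=[-7/4,-3/2,-1,0]  so -113/64
val_9 [RRBRRBBBR]  L=[-2,-15/8,-29/16,-57/32]  R=[-113/64,-7/4,-3/2,-1,0]  so -227/128
val_10 [RRBRRBBBRB]  L=[-2,-15/8,-29/16,-57/32,-227/128]  R=[-113/64,-7/4,-3/2,-1,0]  so -453/256
val_11 [RRBRRBBBRBR]  L=[-2,-15/8,-29/16,-57/32,-227/128]  R=[-453/256,-113/64,-7/4,-3/2,-1,0]  so -907/512
val_12 [RRBRRBBBRBRR]  L=[-2,-15/8,-29/16,-57/32,-227/128]  R=[-907/512,-453/256,-113/64,-7/4,-3/2,-1,0]  so -1815/1024

-1815/1024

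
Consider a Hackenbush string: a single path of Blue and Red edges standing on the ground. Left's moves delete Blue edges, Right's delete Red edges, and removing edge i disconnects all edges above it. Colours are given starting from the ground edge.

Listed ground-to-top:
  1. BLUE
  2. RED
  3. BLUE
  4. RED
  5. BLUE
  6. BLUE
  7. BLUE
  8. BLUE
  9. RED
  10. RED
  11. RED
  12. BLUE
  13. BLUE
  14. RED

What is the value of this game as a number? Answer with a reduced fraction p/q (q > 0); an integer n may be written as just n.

6029/8192

edge 1 of 14 (BLUE): { 0 |  } ⇒ 1
edge 2 of 14 (RED): { 0 | 1 } ⇒ 1/2
edge 3 of 14 (BLUE): { 0 1/2 | 1 } ⇒ 3/4
edge 4 of 14 (RED): { 0 1/2 | 3/4 1 } ⇒ 5/8
edge 5 of 14 (BLUE): { 0 1/2 5/8 | 3/4 1 } ⇒ 11/16
edge 6 of 14 (BLUE): { 0 1/2 5/8 11/16 | 3/4 1 } ⇒ 23/32
edge 7 of 14 (BLUE): { 0 1/2 5/8 11/16 23/32 | 3/4 1 } ⇒ 47/64
edge 8 of 14 (BLUE): { 0 1/2 5/8 11/16 23/32 47/64 | 3/4 1 } ⇒ 95/128
edge 9 of 14 (RED): { 0 1/2 5/8 11/16 23/32 47/64 | 95/128 3/4 1 } ⇒ 189/256
edge 10 of 14 (RED): { 0 1/2 5/8 11/16 23/32 47/64 | 189/256 95/128 3/4 1 } ⇒ 377/512
edge 11 of 14 (RED): { 0 1/2 5/8 11/16 23/32 47/64 | 377/512 189/256 95/128 3/4 1 } ⇒ 753/1024
edge 12 of 14 (BLUE): { 0 1/2 5/8 11/16 23/32 47/64 753/1024 | 377/512 189/256 95/128 3/4 1 } ⇒ 1507/2048
edge 13 of 14 (BLUE): { 0 1/2 5/8 11/16 23/32 47/64 753/1024 1507/2048 | 377/512 189/256 95/128 3/4 1 } ⇒ 3015/4096
edge 14 of 14 (RED): { 0 1/2 5/8 11/16 23/32 47/64 753/1024 1507/2048 | 3015/4096 377/512 189/256 95/128 3/4 1 } ⇒ 6029/8192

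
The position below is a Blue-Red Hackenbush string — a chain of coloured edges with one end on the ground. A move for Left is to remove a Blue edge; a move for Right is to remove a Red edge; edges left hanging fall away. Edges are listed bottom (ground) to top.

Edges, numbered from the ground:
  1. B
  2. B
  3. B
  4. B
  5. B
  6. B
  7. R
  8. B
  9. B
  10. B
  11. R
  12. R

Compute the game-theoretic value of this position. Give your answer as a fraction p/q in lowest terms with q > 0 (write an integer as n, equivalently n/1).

377/64

step 1: add B to get B; options L={ 0 } R={ ∅ } → 1
step 2: add B to get BB; options L={ 0,1 } R={ ∅ } → 2
step 3: add B to get BBB; options L={ 0,1,2 } R={ ∅ } → 3
step 4: add B to get BBBB; options L={ 0,1,2,3 } R={ ∅ } → 4
step 5: add B to get BBBBB; options L={ 0,1,2,3,4 } R={ ∅ } → 5
step 6: add B to get BBBBBB; options L={ 0,1,2,3,4,5 } R={ ∅ } → 6
step 7: add R to get BBBBBBR; options L={ 0,1,2,3,4,5 } R={ 6 } → 11/2
step 8: add B to get BBBBBBRB; options L={ 0,1,2,3,4,5,11/2 } R={ 6 } → 23/4
step 9: add B to get BBBBBBRBB; options L={ 0,1,2,3,4,5,11/2,23/4 } R={ 6 } → 47/8
step 10: add B to get BBBBBBRBBB; options L={ 0,1,2,3,4,5,11/2,23/4,47/8 } R={ 6 } → 95/16
step 11: add R to get BBBBBBRBBBR; options L={ 0,1,2,3,4,5,11/2,23/4,47/8 } R={ 95/16,6 } → 189/32
step 12: add R to get BBBBBBRBBBRR; options L={ 0,1,2,3,4,5,11/2,23/4,47/8 } R={ 189/32,95/16,6 } → 377/64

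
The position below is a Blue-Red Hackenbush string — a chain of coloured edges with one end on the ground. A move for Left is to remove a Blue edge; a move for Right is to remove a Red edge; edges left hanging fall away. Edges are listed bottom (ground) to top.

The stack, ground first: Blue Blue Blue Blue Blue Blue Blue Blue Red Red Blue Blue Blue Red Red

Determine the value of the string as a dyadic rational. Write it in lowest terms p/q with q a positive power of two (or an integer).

Prefix values for Blue Blue Blue Blue Blue Blue Blue Blue Red Red Blue Blue Blue Red Red via {L|R} + simplicity:
edge 1 of 15 (Blue): { 0 |  } -> 1
edge 2 of 15 (Blue): { 0,1 |  } -> 2
edge 3 of 15 (Blue): { 0,1,2 |  } -> 3
edge 4 of 15 (Blue): { 0,1,2,3 |  } -> 4
edge 5 of 15 (Blue): { 0,1,2,3,4 |  } -> 5
edge 6 of 15 (Blue): { 0,1,2,3,4,5 |  } -> 6
edge 7 of 15 (Blue): { 0,1,2,3,4,5,6 |  } -> 7
edge 8 of 15 (Blue): { 0,1,2,3,4,5,6,7 |  } -> 8
edge 9 of 15 (Red): { 0,1,2,3,4,5,6,7 | 8 } -> 15/2
edge 10 of 15 (Red): { 0,1,2,3,4,5,6,7 | 15/2,8 } -> 29/4
edge 11 of 15 (Blue): { 0,1,2,3,4,5,6,7,29/4 | 15/2,8 } -> 59/8
edge 12 of 15 (Blue): { 0,1,2,3,4,5,6,7,29/4,59/8 | 15/2,8 } -> 119/16
edge 13 of 15 (Blue): { 0,1,2,3,4,5,6,7,29/4,59/8,119/16 | 15/2,8 } -> 239/32
edge 14 of 15 (Red): { 0,1,2,3,4,5,6,7,29/4,59/8,119/16 | 239/32,15/2,8 } -> 477/64
edge 15 of 15 (Red): { 0,1,2,3,4,5,6,7,29/4,59/8,119/16 | 477/64,239/32,15/2,8 } -> 953/128

953/128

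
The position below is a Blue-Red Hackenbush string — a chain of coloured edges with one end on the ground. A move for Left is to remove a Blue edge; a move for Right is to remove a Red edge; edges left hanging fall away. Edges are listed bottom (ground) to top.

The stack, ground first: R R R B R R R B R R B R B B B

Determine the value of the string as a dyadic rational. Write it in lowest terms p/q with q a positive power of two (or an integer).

-11985/4096

g_1 [R]  L=[∅]  R=[0]  — -1
g_2 [RR]  L=[∅]  R=[-1, 0]  — -2
g_3 [RRR]  L=[∅]  R=[-2, -1, 0]  — -3
g_4 [RRRB]  L=[-3]  R=[-2, -1, 0]  — -5/2
g_5 [RRRBR]  L=[-3]  R=[-5/2, -2, -1, 0]  — -11/4
g_6 [RRRBRR]  L=[-3]  R=[-11/4, -5/2, -2, -1, 0]  — -23/8
g_7 [RRRBRRR]  L=[-3]  R=[-23/8, -11/4, -5/2, -2, -1, 0]  — -47/16
g_8 [RRRBRRRB]  L=[-3, -47/16]  R=[-23/8, -11/4, -5/2, -2, -1, 0]  — -93/32
g_9 [RRRBRRRBR]  L=[-3, -47/16]  R=[-93/32, -23/8, -11/4, -5/2, -2, -1, 0]  — -187/64
g_10 [RRRBRRRBRR]  L=[-3, -47/16]  R=[-187/64, -93/32, -23/8, -11/4, -5/2, -2, -1, 0]  — -375/128
g_11 [RRRBRRRBRRB]  L=[-3, -47/16, -375/128]  R=[-187/64, -93/32, -23/8, -11/4, -5/2, -2, -1, 0]  — -749/256
g_12 [RRRBRRRBRRBR]  L=[-3, -47/16, -375/128]  R=[-749/256, -187/64, -93/32, -23/8, -11/4, -5/2, -2, -1, 0]  — -1499/512
g_13 [RRRBRRRBRRBRB]  L=[-3, -47/16, -375/128, -1499/512]  R=[-749/256, -187/64, -93/32, -23/8, -11/4, -5/2, -2, -1, 0]  — -2997/1024
g_14 [RRRBRRRBRRBRBB]  L=[-3, -47/16, -375/128, -1499/512, -2997/1024]  R=[-749/256, -187/64, -93/32, -23/8, -11/4, -5/2, -2, -1, 0]  — -5993/2048
g_15 [RRRBRRRBRRBRBBB]  L=[-3, -47/16, -375/128, -1499/512, -2997/1024, -5993/2048]  R=[-749/256, -187/64, -93/32, -23/8, -11/4, -5/2, -2, -1, 0]  — -11985/4096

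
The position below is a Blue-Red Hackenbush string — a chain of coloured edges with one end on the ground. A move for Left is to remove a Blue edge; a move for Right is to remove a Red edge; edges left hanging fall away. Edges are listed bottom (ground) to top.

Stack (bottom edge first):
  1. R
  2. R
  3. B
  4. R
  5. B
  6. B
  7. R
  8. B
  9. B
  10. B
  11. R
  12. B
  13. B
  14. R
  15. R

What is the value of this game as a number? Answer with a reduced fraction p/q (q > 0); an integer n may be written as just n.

Prefix values for R R B R B B R B B B R B B R R via {L|R} + simplicity:
G(R) = { none | 0 } => -1
G(RR) = { none | -1; 0 } => -2
G(RRB) = { -2 | -1; 0 } => -3/2
G(RRBR) = { -2 | -3/2; -1; 0 } => -7/4
G(RRBRB) = { -2; -7/4 | -3/2; -1; 0 } => -13/8
G(RRBRBB) = { -2; -7/4; -13/8 | -3/2; -1; 0 } => -25/16
G(RRBRBBR) = { -2; -7/4; -13/8 | -25/16; -3/2; -1; 0 } => -51/32
G(RRBRBBRB) = { -2; -7/4; -13/8; -51/32 | -25/16; -3/2; -1; 0 } => -101/64
G(RRBRBBRBB) = { -2; -7/4; -13/8; -51/32; -101/64 | -25/16; -3/2; -1; 0 } => -201/128
G(RRBRBBRBBB) = { -2; -7/4; -13/8; -51/32; -101/64; -201/128 | -25/16; -3/2; -1; 0 } => -401/256
G(RRBRBBRBBBR) = { -2; -7/4; -13/8; -51/32; -101/64; -201/128 | -401/256; -25/16; -3/2; -1; 0 } => -803/512
G(RRBRBBRBBBRB) = { -2; -7/4; -13/8; -51/32; -101/64; -201/128; -803/512 | -401/256; -25/16; -3/2; -1; 0 } => -1605/1024
G(RRBRBBRBBBRBB) = { -2; -7/4; -13/8; -51/32; -101/64; -201/128; -803/512; -1605/1024 | -401/256; -25/16; -3/2; -1; 0 } => -3209/2048
G(RRBRBBRBBBRBBR) = { -2; -7/4; -13/8; -51/32; -101/64; -201/128; -803/512; -1605/1024 | -3209/2048; -401/256; -25/16; -3/2; -1; 0 } => -6419/4096
G(RRBRBBRBBBRBBRR) = { -2; -7/4; -13/8; -51/32; -101/64; -201/128; -803/512; -1605/1024 | -6419/4096; -3209/2048; -401/256; -25/16; -3/2; -1; 0 } => -12839/8192

-12839/8192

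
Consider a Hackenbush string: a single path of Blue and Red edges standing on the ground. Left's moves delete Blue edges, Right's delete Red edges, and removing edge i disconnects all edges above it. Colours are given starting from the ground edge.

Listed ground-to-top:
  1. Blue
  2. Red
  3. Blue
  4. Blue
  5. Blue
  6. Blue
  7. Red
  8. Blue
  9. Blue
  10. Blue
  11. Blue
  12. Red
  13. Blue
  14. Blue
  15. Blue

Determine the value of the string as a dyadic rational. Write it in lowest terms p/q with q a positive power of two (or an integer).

15855/16384

step 1: add Blue to get B; options L={ 0 } R={ · } = 1
step 2: add Red to get BR; options L={ 0 } R={ 1 } = 1/2
step 3: add Blue to get BRB; options L={ 0 1/2 } R={ 1 } = 3/4
step 4: add Blue to get BRBB; options L={ 0 1/2 3/4 } R={ 1 } = 7/8
step 5: add Blue to get BRBBB; options L={ 0 1/2 3/4 7/8 } R={ 1 } = 15/16
step 6: add Blue to get BRBBBB; options L={ 0 1/2 3/4 7/8 15/16 } R={ 1 } = 31/32
step 7: add Red to get BRBBBBR; options L={ 0 1/2 3/4 7/8 15/16 } R={ 31/32 1 } = 61/64
step 8: add Blue to get BRBBBBRB; options L={ 0 1/2 3/4 7/8 15/16 61/64 } R={ 31/32 1 } = 123/128
step 9: add Blue to get BRBBBBRBB; options L={ 0 1/2 3/4 7/8 15/16 61/64 123/128 } R={ 31/32 1 } = 247/256
step 10: add Blue to get BRBBBBRBBB; options L={ 0 1/2 3/4 7/8 15/16 61/64 123/128 247/256 } R={ 31/32 1 } = 495/512
step 11: add Blue to get BRBBBBRBBBB; options L={ 0 1/2 3/4 7/8 15/16 61/64 123/128 247/256 495/512 } R={ 31/32 1 } = 991/1024
step 12: add Red to get BRBBBBRBBBBR; options L={ 0 1/2 3/4 7/8 15/16 61/64 123/128 247/256 495/512 } R={ 991/1024 31/32 1 } = 1981/2048
step 13: add Blue to get BRBBBBRBBBBRB; options L={ 0 1/2 3/4 7/8 15/16 61/64 123/128 247/256 495/512 1981/2048 } R={ 991/1024 31/32 1 } = 3963/4096
step 14: add Blue to get BRBBBBRBBBBRBB; options L={ 0 1/2 3/4 7/8 15/16 61/64 123/128 247/256 495/512 1981/2048 3963/4096 } R={ 991/1024 31/32 1 } = 7927/8192
step 15: add Blue to get BRBBBBRBBBBRBBB; options L={ 0 1/2 3/4 7/8 15/16 61/64 123/128 247/256 495/512 1981/2048 3963/4096 7927/8192 } R={ 991/1024 31/32 1 } = 15855/16384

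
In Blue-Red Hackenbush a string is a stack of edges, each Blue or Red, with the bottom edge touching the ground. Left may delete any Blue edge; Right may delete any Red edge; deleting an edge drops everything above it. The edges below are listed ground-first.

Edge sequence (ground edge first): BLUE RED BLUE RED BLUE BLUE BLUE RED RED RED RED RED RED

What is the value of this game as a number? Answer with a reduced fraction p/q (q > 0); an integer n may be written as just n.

val(B) = { 0 | (no moves) } → 1
val(BR) = { 0 | 1 } → 1/2
val(BRB) = { 0 1/2 | 1 } → 3/4
val(BRBR) = { 0 1/2 | 3/4 1 } → 5/8
val(BRBRB) = { 0 1/2 5/8 | 3/4 1 } → 11/16
val(BRBRBB) = { 0 1/2 5/8 11/16 | 3/4 1 } → 23/32
val(BRBRBBB) = { 0 1/2 5/8 11/16 23/32 | 3/4 1 } → 47/64
val(BRBRBBBR) = { 0 1/2 5/8 11/16 23/32 | 47/64 3/4 1 } → 93/128
val(BRBRBBBRR) = { 0 1/2 5/8 11/16 23/32 | 93/128 47/64 3/4 1 } → 185/256
val(BRBRBBBRRR) = { 0 1/2 5/8 11/16 23/32 | 185/256 93/128 47/64 3/4 1 } → 369/512
val(BRBRBBBRRRR) = { 0 1/2 5/8 11/16 23/32 | 369/512 185/256 93/128 47/64 3/4 1 } → 737/1024
val(BRBRBBBRRRRR) = { 0 1/2 5/8 11/16 23/32 | 737/1024 369/512 185/256 93/128 47/64 3/4 1 } → 1473/2048
val(BRBRBBBRRRRRR) = { 0 1/2 5/8 11/16 23/32 | 1473/2048 737/1024 369/512 185/256 93/128 47/64 3/4 1 } → 2945/4096

2945/4096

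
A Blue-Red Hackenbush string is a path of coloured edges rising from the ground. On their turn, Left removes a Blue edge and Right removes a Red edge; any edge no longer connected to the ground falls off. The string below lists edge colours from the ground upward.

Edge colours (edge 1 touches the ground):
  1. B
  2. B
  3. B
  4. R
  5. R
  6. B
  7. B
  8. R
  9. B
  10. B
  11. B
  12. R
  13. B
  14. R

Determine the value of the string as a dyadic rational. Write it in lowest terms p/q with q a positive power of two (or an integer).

4981/2048

B: Left { 0 }, Right { ∅ } => simplest 1
BB: Left { 0 1 }, Right { ∅ } => simplest 2
BBB: Left { 0 1 2 }, Right { ∅ } => simplest 3
BBBR: Left { 0 1 2 }, Right { 3 } => simplest 5/2
BBBRR: Left { 0 1 2 }, Right { 5/2 3 } => simplest 9/4
BBBRRB: Left { 0 1 2 9/4 }, Right { 5/2 3 } => simplest 19/8
BBBRRBB: Left { 0 1 2 9/4 19/8 }, Right { 5/2 3 } => simplest 39/16
BBBRRBBR: Left { 0 1 2 9/4 19/8 }, Right { 39/16 5/2 3 } => simplest 77/32
BBBRRBBRB: Left { 0 1 2 9/4 19/8 77/32 }, Right { 39/16 5/2 3 } => simplest 155/64
BBBRRBBRBB: Left { 0 1 2 9/4 19/8 77/32 155/64 }, Right { 39/16 5/2 3 } => simplest 311/128
BBBRRBBRBBB: Left { 0 1 2 9/4 19/8 77/32 155/64 311/128 }, Right { 39/16 5/2 3 } => simplest 623/256
BBBRRBBRBBBR: Left { 0 1 2 9/4 19/8 77/32 155/64 311/128 }, Right { 623/256 39/16 5/2 3 } => simplest 1245/512
BBBRRBBRBBBRB: Left { 0 1 2 9/4 19/8 77/32 155/64 311/128 1245/512 }, Right { 623/256 39/16 5/2 3 } => simplest 2491/1024
BBBRRBBRBBBRBR: Left { 0 1 2 9/4 19/8 77/32 155/64 311/128 1245/512 }, Right { 2491/1024 623/256 39/16 5/2 3 } => simplest 4981/2048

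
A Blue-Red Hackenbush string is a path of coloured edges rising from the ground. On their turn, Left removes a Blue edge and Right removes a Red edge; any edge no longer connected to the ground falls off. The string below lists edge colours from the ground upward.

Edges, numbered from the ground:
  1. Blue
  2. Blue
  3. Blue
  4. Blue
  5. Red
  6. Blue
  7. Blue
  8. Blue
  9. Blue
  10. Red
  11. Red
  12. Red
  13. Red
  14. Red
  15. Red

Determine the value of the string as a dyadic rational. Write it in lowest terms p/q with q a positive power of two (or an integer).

Recurse on prefixes of the 15-edge string Blue Blue Blue Blue Red Blue Blue Blue Blue Red Red Red Red Red Red:
g(B) = { 0 | — } = 1
g(BB) = { 0, 1 | — } = 2
g(BBB) = { 0, 1, 2 | — } = 3
g(BBBB) = { 0, 1, 2, 3 | — } = 4
g(BBBBR) = { 0, 1, 2, 3 | 4 } = 7/2
g(BBBBRB) = { 0, 1, 2, 3, 7/2 | 4 } = 15/4
g(BBBBRBB) = { 0, 1, 2, 3, 7/2, 15/4 | 4 } = 31/8
g(BBBBRBBB) = { 0, 1, 2, 3, 7/2, 15/4, 31/8 | 4 } = 63/16
g(BBBBRBBBB) = { 0, 1, 2, 3, 7/2, 15/4, 31/8, 63/16 | 4 } = 127/32
g(BBBBRBBBBR) = { 0, 1, 2, 3, 7/2, 15/4, 31/8, 63/16 | 127/32, 4 } = 253/64
g(BBBBRBBBBRR) = { 0, 1, 2, 3, 7/2, 15/4, 31/8, 63/16 | 253/64, 127/32, 4 } = 505/128
g(BBBBRBBBBRRR) = { 0, 1, 2, 3, 7/2, 15/4, 31/8, 63/16 | 505/128, 253/64, 127/32, 4 } = 1009/256
g(BBBBRBBBBRRRR) = { 0, 1, 2, 3, 7/2, 15/4, 31/8, 63/16 | 1009/256, 505/128, 253/64, 127/32, 4 } = 2017/512
g(BBBBRBBBBRRRRR) = { 0, 1, 2, 3, 7/2, 15/4, 31/8, 63/16 | 2017/512, 1009/256, 505/128, 253/64, 127/32, 4 } = 4033/1024
g(BBBBRBBBBRRRRRR) = { 0, 1, 2, 3, 7/2, 15/4, 31/8, 63/16 | 4033/1024, 2017/512, 1009/256, 505/128, 253/64, 127/32, 4 } = 8065/2048

8065/2048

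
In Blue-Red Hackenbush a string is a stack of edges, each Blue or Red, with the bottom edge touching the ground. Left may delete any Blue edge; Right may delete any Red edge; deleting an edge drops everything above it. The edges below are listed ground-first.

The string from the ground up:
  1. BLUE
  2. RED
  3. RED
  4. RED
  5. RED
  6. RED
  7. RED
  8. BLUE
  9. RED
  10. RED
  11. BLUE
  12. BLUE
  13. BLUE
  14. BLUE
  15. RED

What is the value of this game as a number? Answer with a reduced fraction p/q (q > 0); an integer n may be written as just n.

317/16384

step 1: add BLUE to get B; options L={ 0 } R={  } = 1
step 2: add RED to get BR; options L={ 0 } R={ 1 } = 1/2
step 3: add RED to get BRR; options L={ 0 } R={ 1/2 1 } = 1/4
step 4: add RED to get BRRR; options L={ 0 } R={ 1/4 1/2 1 } = 1/8
step 5: add RED to get BRRRR; options L={ 0 } R={ 1/8 1/4 1/2 1 } = 1/16
step 6: add RED to get BRRRRR; options L={ 0 } R={ 1/16 1/8 1/4 1/2 1 } = 1/32
step 7: add RED to get BRRRRRR; options L={ 0 } R={ 1/32 1/16 1/8 1/4 1/2 1 } = 1/64
step 8: add BLUE to get BRRRRRRB; options L={ 0 1/64 } R={ 1/32 1/16 1/8 1/4 1/2 1 } = 3/128
step 9: add RED to get BRRRRRRBR; options L={ 0 1/64 } R={ 3/128 1/32 1/16 1/8 1/4 1/2 1 } = 5/256
step 10: add RED to get BRRRRRRBRR; options L={ 0 1/64 } R={ 5/256 3/128 1/32 1/16 1/8 1/4 1/2 1 } = 9/512
step 11: add BLUE to get BRRRRRRBRRB; options L={ 0 1/64 9/512 } R={ 5/256 3/128 1/32 1/16 1/8 1/4 1/2 1 } = 19/1024
step 12: add BLUE to get BRRRRRRBRRBB; options L={ 0 1/64 9/512 19/1024 } R={ 5/256 3/128 1/32 1/16 1/8 1/4 1/2 1 } = 39/2048
step 13: add BLUE to get BRRRRRRBRRBBB; options L={ 0 1/64 9/512 19/1024 39/2048 } R={ 5/256 3/128 1/32 1/16 1/8 1/4 1/2 1 } = 79/4096
step 14: add BLUE to get BRRRRRRBRRBBBB; options L={ 0 1/64 9/512 19/1024 39/2048 79/4096 } R={ 5/256 3/128 1/32 1/16 1/8 1/4 1/2 1 } = 159/8192
step 15: add RED to get BRRRRRRBRRBBBBR; options L={ 0 1/64 9/512 19/1024 39/2048 79/4096 } R={ 159/8192 5/256 3/128 1/32 1/16 1/8 1/4 1/2 1 } = 317/16384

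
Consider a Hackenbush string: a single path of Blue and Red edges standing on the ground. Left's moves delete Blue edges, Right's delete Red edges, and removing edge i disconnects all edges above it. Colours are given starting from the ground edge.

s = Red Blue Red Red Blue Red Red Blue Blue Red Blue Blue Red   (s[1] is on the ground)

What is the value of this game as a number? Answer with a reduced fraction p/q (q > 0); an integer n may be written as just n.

-3475/4096

step 1: add Red to get R; options L={ · } R={ 0 } — -1
step 2: add Blue to get RB; options L={ -1 } R={ 0 } — -1/2
step 3: add Red to get RBR; options L={ -1 } R={ -1/2, 0 } — -3/4
step 4: add Red to get RBRR; options L={ -1 } R={ -3/4, -1/2, 0 } — -7/8
step 5: add Blue to get RBRRB; options L={ -1, -7/8 } R={ -3/4, -1/2, 0 } — -13/16
step 6: add Red to get RBRRBR; options L={ -1, -7/8 } R={ -13/16, -3/4, -1/2, 0 } — -27/32
step 7: add Red to get RBRRBRR; options L={ -1, -7/8 } R={ -27/32, -13/16, -3/4, -1/2, 0 } — -55/64
step 8: add Blue to get RBRRBRRB; options L={ -1, -7/8, -55/64 } R={ -27/32, -13/16, -3/4, -1/2, 0 } — -109/128
step 9: add Blue to get RBRRBRRBB; options L={ -1, -7/8, -55/64, -109/128 } R={ -27/32, -13/16, -3/4, -1/2, 0 } — -217/256
step 10: add Red to get RBRRBRRBBR; options L={ -1, -7/8, -55/64, -109/128 } R={ -217/256, -27/32, -13/16, -3/4, -1/2, 0 } — -435/512
step 11: add Blue to get RBRRBRRBBRB; options L={ -1, -7/8, -55/64, -109/128, -435/512 } R={ -217/256, -27/32, -13/16, -3/4, -1/2, 0 } — -869/1024
step 12: add Blue to get RBRRBRRBBRBB; options L={ -1, -7/8, -55/64, -109/128, -435/512, -869/1024 } R={ -217/256, -27/32, -13/16, -3/4, -1/2, 0 } — -1737/2048
step 13: add Red to get RBRRBRRBBRBBR; options L={ -1, -7/8, -55/64, -109/128, -435/512, -869/1024 } R={ -1737/2048, -217/256, -27/32, -13/16, -3/4, -1/2, 0 } — -3475/4096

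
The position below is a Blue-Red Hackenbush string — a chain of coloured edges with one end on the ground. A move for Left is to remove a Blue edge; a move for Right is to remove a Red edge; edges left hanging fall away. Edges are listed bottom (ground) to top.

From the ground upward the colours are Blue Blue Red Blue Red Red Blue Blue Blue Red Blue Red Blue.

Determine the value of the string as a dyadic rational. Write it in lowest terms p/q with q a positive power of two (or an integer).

v_1 [B]  L=[0]  R=[none]  ⇒ 1
v_2 [BB]  L=[0,1]  R=[none]  ⇒ 2
v_3 [BBR]  L=[0,1]  R=[2]  ⇒ 3/2
v_4 [BBRB]  L=[0,1,3/2]  R=[2]  ⇒ 7/4
v_5 [BBRBR]  L=[0,1,3/2]  R=[7/4,2]  ⇒ 13/8
v_6 [BBRBRR]  L=[0,1,3/2]  R=[13/8,7/4,2]  ⇒ 25/16
v_7 [BBRBRRB]  L=[0,1,3/2,25/16]  R=[13/8,7/4,2]  ⇒ 51/32
v_8 [BBRBRRBB]  L=[0,1,3/2,25/16,51/32]  R=[13/8,7/4,2]  ⇒ 103/64
v_9 [BBRBRRBBB]  L=[0,1,3/2,25/16,51/32,103/64]  R=[13/8,7/4,2]  ⇒ 207/128
v_10 [BBRBRRBBBR]  L=[0,1,3/2,25/16,51/32,103/64]  R=[207/128,13/8,7/4,2]  ⇒ 413/256
v_11 [BBRBRRBBBRB]  L=[0,1,3/2,25/16,51/32,103/64,413/256]  R=[207/128,13/8,7/4,2]  ⇒ 827/512
v_12 [BBRBRRBBBRBR]  L=[0,1,3/2,25/16,51/32,103/64,413/256]  R=[827/512,207/128,13/8,7/4,2]  ⇒ 1653/1024
v_13 [BBRBRRBBBRBRB]  L=[0,1,3/2,25/16,51/32,103/64,413/256,1653/1024]  R=[827/512,207/128,13/8,7/4,2]  ⇒ 3307/2048

3307/2048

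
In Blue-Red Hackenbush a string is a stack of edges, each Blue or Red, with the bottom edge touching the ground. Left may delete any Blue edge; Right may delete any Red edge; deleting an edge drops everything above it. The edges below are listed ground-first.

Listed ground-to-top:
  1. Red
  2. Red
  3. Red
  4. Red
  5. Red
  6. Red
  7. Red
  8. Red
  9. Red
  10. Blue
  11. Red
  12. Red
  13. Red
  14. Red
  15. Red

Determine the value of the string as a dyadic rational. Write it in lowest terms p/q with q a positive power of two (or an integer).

-575/64

Prefix values for Red Red Red Red Red Red Red Red Red Blue Red Red Red Red Red via {L|R} + simplicity:
step 1: add Red to get R; options L={  } R={ 0 } => -1
step 2: add Red to get RR; options L={  } R={ -1, 0 } => -2
step 3: add Red to get RRR; options L={  } R={ -2, -1, 0 } => -3
step 4: add Red to get RRRR; options L={  } R={ -3, -2, -1, 0 } => -4
step 5: add Red to get RRRRR; options L={  } R={ -4, -3, -2, -1, 0 } => -5
step 6: add Red to get RRRRRR; options L={  } R={ -5, -4, -3, -2, -1, 0 } => -6
step 7: add Red to get RRRRRRR; options L={  } R={ -6, -5, -4, -3, -2, -1, 0 } => -7
step 8: add Red to get RRRRRRRR; options L={  } R={ -7, -6, -5, -4, -3, -2, -1, 0 } => -8
step 9: add Red to get RRRRRRRRR; options L={  } R={ -8, -7, -6, -5, -4, -3, -2, -1, 0 } => -9
step 10: add Blue to get RRRRRRRRRB; options L={ -9 } R={ -8, -7, -6, -5, -4, -3, -2, -1, 0 } => -17/2
step 11: add Red to get RRRRRRRRRBR; options L={ -9 } R={ -17/2, -8, -7, -6, -5, -4, -3, -2, -1, 0 } => -35/4
step 12: add Red to get RRRRRRRRRBRR; options L={ -9 } R={ -35/4, -17/2, -8, -7, -6, -5, -4, -3, -2, -1, 0 } => -71/8
step 13: add Red to get RRRRRRRRRBRRR; options L={ -9 } R={ -71/8, -35/4, -17/2, -8, -7, -6, -5, -4, -3, -2, -1, 0 } => -143/16
step 14: add Red to get RRRRRRRRRBRRRR; options L={ -9 } R={ -143/16, -71/8, -35/4, -17/2, -8, -7, -6, -5, -4, -3, -2, -1, 0 } => -287/32
step 15: add Red to get RRRRRRRRRBRRRRR; options L={ -9 } R={ -287/32, -143/16, -71/8, -35/4, -17/2, -8, -7, -6, -5, -4, -3, -2, -1, 0 } => -575/64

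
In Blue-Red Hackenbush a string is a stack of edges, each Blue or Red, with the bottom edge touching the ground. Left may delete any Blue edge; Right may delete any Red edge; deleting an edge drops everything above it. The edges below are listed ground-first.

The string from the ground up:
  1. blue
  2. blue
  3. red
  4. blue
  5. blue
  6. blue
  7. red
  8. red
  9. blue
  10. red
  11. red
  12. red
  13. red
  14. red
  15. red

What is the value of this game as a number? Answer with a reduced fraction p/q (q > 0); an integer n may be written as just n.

15489/8192

1 of 15 · b · max L 0 · min R +∞ = 1
2 of 15 · bb · max L 1 · min R +∞ = 2
3 of 15 · bbr · max L 1 · min R 2 = 3/2
4 of 15 · bbrb · max L 3/2 · min R 2 = 7/4
5 of 15 · bbrbb · max L 7/4 · min R 2 = 15/8
6 of 15 · bbrbbb · max L 15/8 · min R 2 = 31/16
7 of 15 · bbrbbbr · max L 15/8 · min R 31/16 = 61/32
8 of 15 · bbrbbbrr · max L 15/8 · min R 61/32 = 121/64
9 of 15 · bbrbbbrrb · max L 121/64 · min R 61/32 = 243/128
10 of 15 · bbrbbbrrbr · max L 121/64 · min R 243/128 = 485/256
11 of 15 · bbrbbbrrbrr · max L 121/64 · min R 485/256 = 969/512
12 of 15 · bbrbbbrrbrrr · max L 121/64 · min R 969/512 = 1937/1024
13 of 15 · bbrbbbrrbrrrr · max L 121/64 · min R 1937/1024 = 3873/2048
14 of 15 · bbrbbbrrbrrrrr · max L 121/64 · min R 3873/2048 = 7745/4096
15 of 15 · bbrbbbrrbrrrrrr · max L 121/64 · min R 7745/4096 = 15489/8192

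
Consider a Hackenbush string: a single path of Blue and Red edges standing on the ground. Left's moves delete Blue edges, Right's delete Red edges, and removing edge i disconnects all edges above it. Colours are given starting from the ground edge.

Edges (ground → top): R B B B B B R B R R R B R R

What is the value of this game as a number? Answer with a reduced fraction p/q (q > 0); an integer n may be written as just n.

-375/8192

Build value(s[:k]) for k = 1..14, string s = R B B B B B R B R R R B R R.
step 1: add R to get R; options L={  } R={ 0 } => -1
step 2: add B to get RB; options L={ -1 } R={ 0 } => -1/2
step 3: add B to get RBB; options L={ -1 -1/2 } R={ 0 } => -1/4
step 4: add B to get RBBB; options L={ -1 -1/2 -1/4 } R={ 0 } => -1/8
step 5: add B to get RBBBB; options L={ -1 -1/2 -1/4 -1/8 } R={ 0 } => -1/16
step 6: add B to get RBBBBB; options L={ -1 -1/2 -1/4 -1/8 -1/16 } R={ 0 } => -1/32
step 7: add R to get RBBBBBR; options L={ -1 -1/2 -1/4 -1/8 -1/16 } R={ -1/32 0 } => -3/64
step 8: add B to get RBBBBBRB; options L={ -1 -1/2 -1/4 -1/8 -1/16 -3/64 } R={ -1/32 0 } => -5/128
step 9: add R to get RBBBBBRBR; options L={ -1 -1/2 -1/4 -1/8 -1/16 -3/64 } R={ -5/128 -1/32 0 } => -11/256
step 10: add R to get RBBBBBRBRR; options L={ -1 -1/2 -1/4 -1/8 -1/16 -3/64 } R={ -11/256 -5/128 -1/32 0 } => -23/512
step 11: add R to get RBBBBBRBRRR; options L={ -1 -1/2 -1/4 -1/8 -1/16 -3/64 } R={ -23/512 -11/256 -5/128 -1/32 0 } => -47/1024
step 12: add B to get RBBBBBRBRRRB; options L={ -1 -1/2 -1/4 -1/8 -1/16 -3/64 -47/1024 } R={ -23/512 -11/256 -5/128 -1/32 0 } => -93/2048
step 13: add R to get RBBBBBRBRRRBR; options L={ -1 -1/2 -1/4 -1/8 -1/16 -3/64 -47/1024 } R={ -93/2048 -23/512 -11/256 -5/128 -1/32 0 } => -187/4096
step 14: add R to get RBBBBBRBRRRBRR; options L={ -1 -1/2 -1/4 -1/8 -1/16 -3/64 -47/1024 } R={ -187/4096 -93/2048 -23/512 -11/256 -5/128 -1/32 0 } => -375/8192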